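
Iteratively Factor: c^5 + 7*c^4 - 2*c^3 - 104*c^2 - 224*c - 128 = (c + 4)*(c^4 + 3*c^3 - 14*c^2 - 48*c - 32) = (c + 4)^2*(c^3 - c^2 - 10*c - 8) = (c + 2)*(c + 4)^2*(c^2 - 3*c - 4) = (c + 1)*(c + 2)*(c + 4)^2*(c - 4)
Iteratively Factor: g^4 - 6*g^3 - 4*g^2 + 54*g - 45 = (g - 5)*(g^3 - g^2 - 9*g + 9) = (g - 5)*(g + 3)*(g^2 - 4*g + 3) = (g - 5)*(g - 3)*(g + 3)*(g - 1)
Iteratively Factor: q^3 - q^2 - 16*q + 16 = (q - 4)*(q^2 + 3*q - 4) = (q - 4)*(q + 4)*(q - 1)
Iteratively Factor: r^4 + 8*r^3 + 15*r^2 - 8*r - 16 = (r + 1)*(r^3 + 7*r^2 + 8*r - 16) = (r + 1)*(r + 4)*(r^2 + 3*r - 4) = (r - 1)*(r + 1)*(r + 4)*(r + 4)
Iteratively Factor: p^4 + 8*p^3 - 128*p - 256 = (p + 4)*(p^3 + 4*p^2 - 16*p - 64) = (p + 4)^2*(p^2 - 16) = (p - 4)*(p + 4)^2*(p + 4)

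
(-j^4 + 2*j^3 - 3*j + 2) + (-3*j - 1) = -j^4 + 2*j^3 - 6*j + 1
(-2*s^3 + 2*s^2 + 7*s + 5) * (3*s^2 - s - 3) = -6*s^5 + 8*s^4 + 25*s^3 + 2*s^2 - 26*s - 15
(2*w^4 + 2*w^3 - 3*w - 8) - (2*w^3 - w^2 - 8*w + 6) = 2*w^4 + w^2 + 5*w - 14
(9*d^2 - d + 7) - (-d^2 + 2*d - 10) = 10*d^2 - 3*d + 17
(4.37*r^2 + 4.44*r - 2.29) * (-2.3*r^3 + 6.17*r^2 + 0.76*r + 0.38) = -10.051*r^5 + 16.7509*r^4 + 35.983*r^3 - 9.0943*r^2 - 0.0531999999999997*r - 0.8702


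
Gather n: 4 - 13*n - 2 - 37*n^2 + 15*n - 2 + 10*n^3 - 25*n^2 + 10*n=10*n^3 - 62*n^2 + 12*n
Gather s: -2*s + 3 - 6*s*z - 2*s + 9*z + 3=s*(-6*z - 4) + 9*z + 6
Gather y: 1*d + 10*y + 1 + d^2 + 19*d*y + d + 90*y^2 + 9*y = d^2 + 2*d + 90*y^2 + y*(19*d + 19) + 1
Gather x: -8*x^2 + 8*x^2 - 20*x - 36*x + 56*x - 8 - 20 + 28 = 0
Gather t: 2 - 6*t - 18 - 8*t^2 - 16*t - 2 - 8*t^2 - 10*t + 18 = -16*t^2 - 32*t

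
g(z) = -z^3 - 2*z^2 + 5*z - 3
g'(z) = -3*z^2 - 4*z + 5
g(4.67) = -125.12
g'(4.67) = -79.11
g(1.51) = -3.45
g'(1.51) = -7.88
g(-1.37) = -11.03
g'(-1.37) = 4.85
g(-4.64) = 30.64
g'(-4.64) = -41.03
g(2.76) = -25.46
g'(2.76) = -28.89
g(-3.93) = 7.16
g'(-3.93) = -25.61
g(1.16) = -1.45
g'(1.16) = -3.68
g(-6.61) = 165.37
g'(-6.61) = -99.64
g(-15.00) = 2847.00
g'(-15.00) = -610.00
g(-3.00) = -9.00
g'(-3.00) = -10.00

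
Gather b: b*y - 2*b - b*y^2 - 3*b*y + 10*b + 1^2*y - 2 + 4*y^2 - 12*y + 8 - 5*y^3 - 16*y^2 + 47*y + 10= b*(-y^2 - 2*y + 8) - 5*y^3 - 12*y^2 + 36*y + 16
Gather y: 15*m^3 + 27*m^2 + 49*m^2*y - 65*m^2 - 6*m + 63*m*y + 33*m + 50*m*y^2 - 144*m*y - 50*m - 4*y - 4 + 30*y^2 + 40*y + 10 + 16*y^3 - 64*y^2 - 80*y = 15*m^3 - 38*m^2 - 23*m + 16*y^3 + y^2*(50*m - 34) + y*(49*m^2 - 81*m - 44) + 6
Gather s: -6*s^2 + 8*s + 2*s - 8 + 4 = -6*s^2 + 10*s - 4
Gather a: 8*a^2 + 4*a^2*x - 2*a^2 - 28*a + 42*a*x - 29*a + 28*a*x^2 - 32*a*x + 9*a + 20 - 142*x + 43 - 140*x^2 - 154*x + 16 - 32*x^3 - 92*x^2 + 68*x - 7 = a^2*(4*x + 6) + a*(28*x^2 + 10*x - 48) - 32*x^3 - 232*x^2 - 228*x + 72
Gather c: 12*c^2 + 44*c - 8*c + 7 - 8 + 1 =12*c^2 + 36*c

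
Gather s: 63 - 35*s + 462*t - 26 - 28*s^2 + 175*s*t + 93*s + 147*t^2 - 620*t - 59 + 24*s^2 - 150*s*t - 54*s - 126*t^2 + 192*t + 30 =-4*s^2 + s*(25*t + 4) + 21*t^2 + 34*t + 8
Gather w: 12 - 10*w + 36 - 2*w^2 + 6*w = -2*w^2 - 4*w + 48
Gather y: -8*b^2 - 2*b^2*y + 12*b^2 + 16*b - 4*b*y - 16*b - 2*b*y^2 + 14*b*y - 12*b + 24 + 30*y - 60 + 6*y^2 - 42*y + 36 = 4*b^2 - 12*b + y^2*(6 - 2*b) + y*(-2*b^2 + 10*b - 12)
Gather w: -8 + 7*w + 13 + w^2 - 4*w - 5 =w^2 + 3*w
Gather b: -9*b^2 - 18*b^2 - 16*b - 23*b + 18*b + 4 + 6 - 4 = -27*b^2 - 21*b + 6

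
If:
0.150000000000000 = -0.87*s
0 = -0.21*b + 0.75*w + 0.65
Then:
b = 3.57142857142857*w + 3.0952380952381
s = -0.17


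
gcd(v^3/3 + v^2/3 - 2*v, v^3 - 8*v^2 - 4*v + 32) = v - 2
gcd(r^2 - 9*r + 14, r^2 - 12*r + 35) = r - 7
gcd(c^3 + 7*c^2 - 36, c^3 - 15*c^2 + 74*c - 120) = 1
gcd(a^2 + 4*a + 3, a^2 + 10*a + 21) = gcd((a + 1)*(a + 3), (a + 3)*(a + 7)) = a + 3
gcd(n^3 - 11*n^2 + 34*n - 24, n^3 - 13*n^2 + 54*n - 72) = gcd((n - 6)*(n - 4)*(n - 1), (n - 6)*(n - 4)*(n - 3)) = n^2 - 10*n + 24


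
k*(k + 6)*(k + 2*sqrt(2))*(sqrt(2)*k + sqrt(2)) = sqrt(2)*k^4 + 4*k^3 + 7*sqrt(2)*k^3 + 6*sqrt(2)*k^2 + 28*k^2 + 24*k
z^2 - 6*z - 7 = (z - 7)*(z + 1)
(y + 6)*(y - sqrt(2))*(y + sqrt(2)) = y^3 + 6*y^2 - 2*y - 12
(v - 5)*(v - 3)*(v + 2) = v^3 - 6*v^2 - v + 30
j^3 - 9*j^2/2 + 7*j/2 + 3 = (j - 3)*(j - 2)*(j + 1/2)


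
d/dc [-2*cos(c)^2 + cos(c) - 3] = (4*cos(c) - 1)*sin(c)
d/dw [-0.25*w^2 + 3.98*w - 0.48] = 3.98 - 0.5*w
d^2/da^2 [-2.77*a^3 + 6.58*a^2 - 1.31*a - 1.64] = 13.16 - 16.62*a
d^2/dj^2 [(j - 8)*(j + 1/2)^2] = 6*j - 14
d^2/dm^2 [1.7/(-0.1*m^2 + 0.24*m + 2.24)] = (-0.034*m^2 + 0.0816*m + 1.7*(0.2*m - 0.24)*(0.4*m - 0.48) + 0.7616)/(-0.1*m^2 + 0.24*m + 2.24)^3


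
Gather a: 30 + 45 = 75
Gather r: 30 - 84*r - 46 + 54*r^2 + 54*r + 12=54*r^2 - 30*r - 4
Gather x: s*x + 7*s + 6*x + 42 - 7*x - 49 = 7*s + x*(s - 1) - 7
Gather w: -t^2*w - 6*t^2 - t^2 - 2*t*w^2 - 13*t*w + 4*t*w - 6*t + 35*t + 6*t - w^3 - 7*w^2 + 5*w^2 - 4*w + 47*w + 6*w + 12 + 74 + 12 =-7*t^2 + 35*t - w^3 + w^2*(-2*t - 2) + w*(-t^2 - 9*t + 49) + 98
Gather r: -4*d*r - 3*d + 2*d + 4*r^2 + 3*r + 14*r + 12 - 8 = -d + 4*r^2 + r*(17 - 4*d) + 4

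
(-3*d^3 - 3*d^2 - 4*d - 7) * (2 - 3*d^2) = 9*d^5 + 9*d^4 + 6*d^3 + 15*d^2 - 8*d - 14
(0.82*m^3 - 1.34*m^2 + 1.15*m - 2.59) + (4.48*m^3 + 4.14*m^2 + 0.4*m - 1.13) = 5.3*m^3 + 2.8*m^2 + 1.55*m - 3.72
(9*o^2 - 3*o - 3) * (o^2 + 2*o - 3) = 9*o^4 + 15*o^3 - 36*o^2 + 3*o + 9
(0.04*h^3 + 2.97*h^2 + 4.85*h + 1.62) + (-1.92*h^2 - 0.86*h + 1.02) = 0.04*h^3 + 1.05*h^2 + 3.99*h + 2.64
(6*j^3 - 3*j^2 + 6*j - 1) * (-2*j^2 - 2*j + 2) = -12*j^5 - 6*j^4 + 6*j^3 - 16*j^2 + 14*j - 2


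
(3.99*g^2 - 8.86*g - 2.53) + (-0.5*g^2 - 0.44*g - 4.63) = 3.49*g^2 - 9.3*g - 7.16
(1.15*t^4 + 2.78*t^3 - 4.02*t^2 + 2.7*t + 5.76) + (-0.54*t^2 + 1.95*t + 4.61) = 1.15*t^4 + 2.78*t^3 - 4.56*t^2 + 4.65*t + 10.37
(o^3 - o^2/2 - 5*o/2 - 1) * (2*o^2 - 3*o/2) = 2*o^5 - 5*o^4/2 - 17*o^3/4 + 7*o^2/4 + 3*o/2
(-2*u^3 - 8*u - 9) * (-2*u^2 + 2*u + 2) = 4*u^5 - 4*u^4 + 12*u^3 + 2*u^2 - 34*u - 18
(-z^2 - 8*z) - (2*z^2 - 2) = -3*z^2 - 8*z + 2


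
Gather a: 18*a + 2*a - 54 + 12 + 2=20*a - 40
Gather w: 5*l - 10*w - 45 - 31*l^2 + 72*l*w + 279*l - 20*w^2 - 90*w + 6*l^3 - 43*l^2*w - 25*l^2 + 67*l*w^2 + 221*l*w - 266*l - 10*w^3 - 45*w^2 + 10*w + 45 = 6*l^3 - 56*l^2 + 18*l - 10*w^3 + w^2*(67*l - 65) + w*(-43*l^2 + 293*l - 90)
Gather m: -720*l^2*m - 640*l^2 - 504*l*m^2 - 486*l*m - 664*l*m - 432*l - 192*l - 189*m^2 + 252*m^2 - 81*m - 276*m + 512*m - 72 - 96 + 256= -640*l^2 - 624*l + m^2*(63 - 504*l) + m*(-720*l^2 - 1150*l + 155) + 88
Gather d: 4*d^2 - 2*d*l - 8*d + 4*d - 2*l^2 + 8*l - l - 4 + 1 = 4*d^2 + d*(-2*l - 4) - 2*l^2 + 7*l - 3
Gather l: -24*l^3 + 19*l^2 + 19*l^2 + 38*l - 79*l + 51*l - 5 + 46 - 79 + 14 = -24*l^3 + 38*l^2 + 10*l - 24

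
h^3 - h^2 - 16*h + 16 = (h - 4)*(h - 1)*(h + 4)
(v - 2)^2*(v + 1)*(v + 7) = v^4 + 4*v^3 - 21*v^2 + 4*v + 28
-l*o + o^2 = o*(-l + o)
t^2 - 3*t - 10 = (t - 5)*(t + 2)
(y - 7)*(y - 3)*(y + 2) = y^3 - 8*y^2 + y + 42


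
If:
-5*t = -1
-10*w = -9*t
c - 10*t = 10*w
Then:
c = 19/5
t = 1/5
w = 9/50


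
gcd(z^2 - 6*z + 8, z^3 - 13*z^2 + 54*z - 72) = z - 4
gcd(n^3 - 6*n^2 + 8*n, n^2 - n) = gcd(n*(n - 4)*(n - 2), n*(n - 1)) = n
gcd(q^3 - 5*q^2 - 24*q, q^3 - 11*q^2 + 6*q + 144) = q^2 - 5*q - 24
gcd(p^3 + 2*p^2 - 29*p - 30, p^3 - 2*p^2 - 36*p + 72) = p + 6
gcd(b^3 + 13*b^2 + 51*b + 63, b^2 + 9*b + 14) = b + 7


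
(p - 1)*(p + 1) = p^2 - 1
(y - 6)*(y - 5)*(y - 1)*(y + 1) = y^4 - 11*y^3 + 29*y^2 + 11*y - 30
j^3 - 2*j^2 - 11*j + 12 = (j - 4)*(j - 1)*(j + 3)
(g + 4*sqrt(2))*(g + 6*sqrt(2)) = g^2 + 10*sqrt(2)*g + 48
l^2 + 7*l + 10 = (l + 2)*(l + 5)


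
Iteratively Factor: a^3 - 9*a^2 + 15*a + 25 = (a + 1)*(a^2 - 10*a + 25) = (a - 5)*(a + 1)*(a - 5)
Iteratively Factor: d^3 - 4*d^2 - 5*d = (d)*(d^2 - 4*d - 5) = d*(d - 5)*(d + 1)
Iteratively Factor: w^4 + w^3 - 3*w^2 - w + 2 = (w + 2)*(w^3 - w^2 - w + 1) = (w + 1)*(w + 2)*(w^2 - 2*w + 1) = (w - 1)*(w + 1)*(w + 2)*(w - 1)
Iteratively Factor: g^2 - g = (g - 1)*(g)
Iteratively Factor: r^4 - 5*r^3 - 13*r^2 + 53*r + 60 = (r + 3)*(r^3 - 8*r^2 + 11*r + 20) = (r + 1)*(r + 3)*(r^2 - 9*r + 20) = (r - 4)*(r + 1)*(r + 3)*(r - 5)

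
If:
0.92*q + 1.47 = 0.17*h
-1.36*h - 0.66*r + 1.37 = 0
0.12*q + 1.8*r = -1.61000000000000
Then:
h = 1.40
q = -1.34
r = -0.81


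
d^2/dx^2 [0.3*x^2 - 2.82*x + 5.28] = 0.600000000000000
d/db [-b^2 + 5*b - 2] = 5 - 2*b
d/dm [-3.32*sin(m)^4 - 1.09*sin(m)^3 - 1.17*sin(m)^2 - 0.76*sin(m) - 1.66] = (-12.3*sin(m) + 3.32*sin(3*m) + 1.635*cos(2*m) - 2.395)*cos(m)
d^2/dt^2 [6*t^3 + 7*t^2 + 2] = 36*t + 14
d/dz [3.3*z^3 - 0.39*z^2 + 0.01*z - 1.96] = 9.9*z^2 - 0.78*z + 0.01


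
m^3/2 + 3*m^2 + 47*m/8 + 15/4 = (m/2 + 1)*(m + 3/2)*(m + 5/2)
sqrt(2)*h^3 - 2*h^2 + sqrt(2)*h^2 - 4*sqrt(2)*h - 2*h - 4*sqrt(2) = (h - 2*sqrt(2))*(h + sqrt(2))*(sqrt(2)*h + sqrt(2))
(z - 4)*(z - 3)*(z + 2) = z^3 - 5*z^2 - 2*z + 24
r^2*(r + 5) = r^3 + 5*r^2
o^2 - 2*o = o*(o - 2)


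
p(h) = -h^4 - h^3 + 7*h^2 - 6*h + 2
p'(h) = -4*h^3 - 3*h^2 + 14*h - 6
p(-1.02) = 15.38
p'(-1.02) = -19.16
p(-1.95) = 33.27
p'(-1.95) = -15.05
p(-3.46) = 4.66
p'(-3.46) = 75.33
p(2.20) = -11.39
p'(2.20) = -32.31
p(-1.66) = 28.23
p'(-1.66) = -19.21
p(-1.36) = 22.20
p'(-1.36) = -20.53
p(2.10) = -8.44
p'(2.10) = -26.87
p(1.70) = -1.24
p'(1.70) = -10.52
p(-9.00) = -5209.00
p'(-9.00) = 2541.00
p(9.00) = -6775.00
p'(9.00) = -3039.00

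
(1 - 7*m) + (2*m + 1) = 2 - 5*m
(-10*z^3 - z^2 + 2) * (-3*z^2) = 30*z^5 + 3*z^4 - 6*z^2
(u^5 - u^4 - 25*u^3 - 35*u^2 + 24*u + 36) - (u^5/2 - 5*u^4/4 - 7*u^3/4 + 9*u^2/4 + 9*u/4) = u^5/2 + u^4/4 - 93*u^3/4 - 149*u^2/4 + 87*u/4 + 36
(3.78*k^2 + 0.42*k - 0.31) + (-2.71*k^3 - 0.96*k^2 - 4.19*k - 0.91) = -2.71*k^3 + 2.82*k^2 - 3.77*k - 1.22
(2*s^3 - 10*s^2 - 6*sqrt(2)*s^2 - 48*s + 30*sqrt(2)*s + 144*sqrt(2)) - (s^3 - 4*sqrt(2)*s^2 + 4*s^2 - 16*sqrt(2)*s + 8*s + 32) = s^3 - 14*s^2 - 2*sqrt(2)*s^2 - 56*s + 46*sqrt(2)*s - 32 + 144*sqrt(2)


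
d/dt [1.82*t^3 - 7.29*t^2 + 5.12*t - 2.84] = 5.46*t^2 - 14.58*t + 5.12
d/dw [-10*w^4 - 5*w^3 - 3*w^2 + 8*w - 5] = -40*w^3 - 15*w^2 - 6*w + 8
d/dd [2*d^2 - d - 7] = 4*d - 1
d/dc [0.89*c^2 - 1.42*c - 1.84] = 1.78*c - 1.42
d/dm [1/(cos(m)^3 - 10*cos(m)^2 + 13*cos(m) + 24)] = (3*cos(m)^2 - 20*cos(m) + 13)*sin(m)/(cos(m)^3 - 10*cos(m)^2 + 13*cos(m) + 24)^2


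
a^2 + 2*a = a*(a + 2)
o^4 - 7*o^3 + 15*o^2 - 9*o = o*(o - 3)^2*(o - 1)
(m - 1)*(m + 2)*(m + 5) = m^3 + 6*m^2 + 3*m - 10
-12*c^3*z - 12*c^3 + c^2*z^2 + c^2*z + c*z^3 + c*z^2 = (-3*c + z)*(4*c + z)*(c*z + c)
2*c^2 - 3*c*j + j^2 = (-2*c + j)*(-c + j)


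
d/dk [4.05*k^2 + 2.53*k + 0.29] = 8.1*k + 2.53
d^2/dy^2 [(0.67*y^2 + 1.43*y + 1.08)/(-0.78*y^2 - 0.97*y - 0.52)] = (-0.726179999999999*y^3 - 2.31192*y^2 - 1.42272*y - 0.0760000000000001)/(0.474552*y^6 + 1.770444*y^5 + 3.15081*y^4 + 3.273265*y^3 + 2.10054*y^2 + 0.786864*y + 0.140608)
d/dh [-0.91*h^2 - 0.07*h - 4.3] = -1.82*h - 0.07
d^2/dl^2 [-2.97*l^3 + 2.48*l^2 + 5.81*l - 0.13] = 4.96 - 17.82*l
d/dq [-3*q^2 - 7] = -6*q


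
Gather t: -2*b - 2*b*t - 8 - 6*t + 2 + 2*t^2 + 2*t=-2*b + 2*t^2 + t*(-2*b - 4) - 6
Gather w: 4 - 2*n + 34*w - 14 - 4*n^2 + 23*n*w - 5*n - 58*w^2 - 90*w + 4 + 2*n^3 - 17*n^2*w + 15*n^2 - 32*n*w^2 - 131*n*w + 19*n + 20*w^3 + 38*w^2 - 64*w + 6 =2*n^3 + 11*n^2 + 12*n + 20*w^3 + w^2*(-32*n - 20) + w*(-17*n^2 - 108*n - 120)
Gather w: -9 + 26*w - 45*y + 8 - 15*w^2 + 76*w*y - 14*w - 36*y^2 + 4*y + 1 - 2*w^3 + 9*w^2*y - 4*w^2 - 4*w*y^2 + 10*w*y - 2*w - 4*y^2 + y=-2*w^3 + w^2*(9*y - 19) + w*(-4*y^2 + 86*y + 10) - 40*y^2 - 40*y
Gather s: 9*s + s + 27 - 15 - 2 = 10*s + 10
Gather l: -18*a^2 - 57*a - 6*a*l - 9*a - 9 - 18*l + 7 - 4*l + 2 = -18*a^2 - 66*a + l*(-6*a - 22)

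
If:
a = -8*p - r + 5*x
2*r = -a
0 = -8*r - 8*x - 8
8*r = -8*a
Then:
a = 0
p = -5/8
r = 0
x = -1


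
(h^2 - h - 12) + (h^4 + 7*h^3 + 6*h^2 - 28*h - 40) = h^4 + 7*h^3 + 7*h^2 - 29*h - 52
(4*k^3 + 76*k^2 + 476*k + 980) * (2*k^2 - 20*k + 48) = 8*k^5 + 72*k^4 - 376*k^3 - 3912*k^2 + 3248*k + 47040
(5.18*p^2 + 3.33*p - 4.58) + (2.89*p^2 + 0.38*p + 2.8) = 8.07*p^2 + 3.71*p - 1.78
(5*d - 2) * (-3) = 6 - 15*d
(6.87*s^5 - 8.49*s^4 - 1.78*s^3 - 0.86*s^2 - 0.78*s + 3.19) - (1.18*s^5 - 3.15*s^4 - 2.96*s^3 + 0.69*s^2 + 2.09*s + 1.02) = 5.69*s^5 - 5.34*s^4 + 1.18*s^3 - 1.55*s^2 - 2.87*s + 2.17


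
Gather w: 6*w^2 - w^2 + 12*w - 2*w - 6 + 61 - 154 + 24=5*w^2 + 10*w - 75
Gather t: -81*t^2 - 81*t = -81*t^2 - 81*t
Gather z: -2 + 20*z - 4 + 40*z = 60*z - 6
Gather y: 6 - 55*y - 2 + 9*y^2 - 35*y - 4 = 9*y^2 - 90*y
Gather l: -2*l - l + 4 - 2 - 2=-3*l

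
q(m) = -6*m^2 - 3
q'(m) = -12*m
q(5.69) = -197.26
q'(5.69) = -68.28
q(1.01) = -9.12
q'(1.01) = -12.12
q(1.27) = -12.68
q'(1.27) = -15.24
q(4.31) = -114.46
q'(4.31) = -51.72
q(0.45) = -4.22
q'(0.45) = -5.40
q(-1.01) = -9.12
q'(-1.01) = 12.12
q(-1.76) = -21.59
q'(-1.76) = 21.12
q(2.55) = -42.02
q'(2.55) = -30.60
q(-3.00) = -57.00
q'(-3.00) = 36.00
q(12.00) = -867.00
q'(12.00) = -144.00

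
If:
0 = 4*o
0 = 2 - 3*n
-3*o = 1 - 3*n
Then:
No Solution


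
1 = 1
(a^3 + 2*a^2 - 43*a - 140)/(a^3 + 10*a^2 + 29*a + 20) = (a - 7)/(a + 1)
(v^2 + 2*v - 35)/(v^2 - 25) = (v + 7)/(v + 5)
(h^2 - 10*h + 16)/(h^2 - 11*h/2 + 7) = 2*(h - 8)/(2*h - 7)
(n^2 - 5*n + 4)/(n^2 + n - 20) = (n - 1)/(n + 5)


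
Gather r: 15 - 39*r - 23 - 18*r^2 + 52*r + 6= -18*r^2 + 13*r - 2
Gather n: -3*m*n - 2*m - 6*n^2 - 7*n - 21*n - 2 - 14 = -2*m - 6*n^2 + n*(-3*m - 28) - 16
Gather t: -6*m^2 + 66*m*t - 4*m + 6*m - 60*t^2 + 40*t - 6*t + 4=-6*m^2 + 2*m - 60*t^2 + t*(66*m + 34) + 4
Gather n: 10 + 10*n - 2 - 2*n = 8*n + 8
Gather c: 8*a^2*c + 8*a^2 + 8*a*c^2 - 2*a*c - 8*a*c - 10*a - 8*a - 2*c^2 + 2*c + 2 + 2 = 8*a^2 - 18*a + c^2*(8*a - 2) + c*(8*a^2 - 10*a + 2) + 4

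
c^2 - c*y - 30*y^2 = (c - 6*y)*(c + 5*y)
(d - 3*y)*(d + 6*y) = d^2 + 3*d*y - 18*y^2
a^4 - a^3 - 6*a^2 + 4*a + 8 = (a - 2)^2*(a + 1)*(a + 2)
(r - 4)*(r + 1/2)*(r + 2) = r^3 - 3*r^2/2 - 9*r - 4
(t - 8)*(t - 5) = t^2 - 13*t + 40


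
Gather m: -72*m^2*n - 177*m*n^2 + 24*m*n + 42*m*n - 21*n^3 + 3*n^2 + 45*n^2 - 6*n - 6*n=-72*m^2*n + m*(-177*n^2 + 66*n) - 21*n^3 + 48*n^2 - 12*n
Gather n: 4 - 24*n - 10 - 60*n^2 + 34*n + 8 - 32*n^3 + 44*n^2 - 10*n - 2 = -32*n^3 - 16*n^2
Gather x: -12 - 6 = -18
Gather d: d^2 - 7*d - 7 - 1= d^2 - 7*d - 8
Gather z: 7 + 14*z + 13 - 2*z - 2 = 12*z + 18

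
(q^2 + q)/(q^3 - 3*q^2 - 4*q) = 1/(q - 4)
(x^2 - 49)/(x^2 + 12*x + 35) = (x - 7)/(x + 5)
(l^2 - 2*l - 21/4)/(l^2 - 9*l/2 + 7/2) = (l + 3/2)/(l - 1)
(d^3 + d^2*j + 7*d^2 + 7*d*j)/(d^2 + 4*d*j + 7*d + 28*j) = d*(d + j)/(d + 4*j)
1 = 1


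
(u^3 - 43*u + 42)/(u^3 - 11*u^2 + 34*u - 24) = (u + 7)/(u - 4)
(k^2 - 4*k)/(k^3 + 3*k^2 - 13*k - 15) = k*(k - 4)/(k^3 + 3*k^2 - 13*k - 15)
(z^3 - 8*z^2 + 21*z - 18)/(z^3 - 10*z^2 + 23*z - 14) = (z^2 - 6*z + 9)/(z^2 - 8*z + 7)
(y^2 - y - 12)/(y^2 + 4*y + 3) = (y - 4)/(y + 1)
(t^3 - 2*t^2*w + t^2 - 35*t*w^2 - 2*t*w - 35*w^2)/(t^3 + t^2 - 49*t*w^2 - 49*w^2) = (t + 5*w)/(t + 7*w)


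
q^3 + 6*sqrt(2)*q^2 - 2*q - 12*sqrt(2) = (q - sqrt(2))*(q + sqrt(2))*(q + 6*sqrt(2))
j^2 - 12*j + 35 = (j - 7)*(j - 5)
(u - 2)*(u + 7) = u^2 + 5*u - 14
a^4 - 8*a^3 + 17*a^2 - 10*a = a*(a - 5)*(a - 2)*(a - 1)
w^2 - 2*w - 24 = (w - 6)*(w + 4)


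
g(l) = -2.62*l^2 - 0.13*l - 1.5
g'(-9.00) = 47.03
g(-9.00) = -212.55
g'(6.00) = -31.57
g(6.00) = -96.60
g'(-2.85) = 14.80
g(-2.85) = -22.41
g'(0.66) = -3.59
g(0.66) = -2.73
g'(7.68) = -40.37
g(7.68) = -157.03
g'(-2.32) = 12.03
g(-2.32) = -15.30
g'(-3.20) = 16.64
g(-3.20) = -27.91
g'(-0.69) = 3.49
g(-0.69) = -2.66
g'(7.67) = -40.32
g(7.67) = -156.63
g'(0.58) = -3.17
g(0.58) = -2.46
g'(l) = -5.24*l - 0.13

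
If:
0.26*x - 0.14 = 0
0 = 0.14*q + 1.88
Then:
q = -13.43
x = 0.54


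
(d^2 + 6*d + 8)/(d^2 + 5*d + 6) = (d + 4)/(d + 3)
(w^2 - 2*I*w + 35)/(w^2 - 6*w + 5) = (w^2 - 2*I*w + 35)/(w^2 - 6*w + 5)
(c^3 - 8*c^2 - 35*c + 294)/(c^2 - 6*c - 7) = (c^2 - c - 42)/(c + 1)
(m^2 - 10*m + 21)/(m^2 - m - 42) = (m - 3)/(m + 6)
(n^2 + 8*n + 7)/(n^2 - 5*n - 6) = (n + 7)/(n - 6)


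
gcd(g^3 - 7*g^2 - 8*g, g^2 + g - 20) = 1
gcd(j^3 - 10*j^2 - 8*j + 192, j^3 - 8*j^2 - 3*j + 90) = j - 6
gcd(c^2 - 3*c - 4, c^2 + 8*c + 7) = c + 1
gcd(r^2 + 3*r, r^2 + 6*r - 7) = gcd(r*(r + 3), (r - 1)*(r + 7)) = 1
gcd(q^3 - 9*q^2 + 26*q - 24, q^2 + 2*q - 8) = q - 2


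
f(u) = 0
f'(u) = 0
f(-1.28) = 0.00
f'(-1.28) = 0.00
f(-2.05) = 0.00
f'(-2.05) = 0.00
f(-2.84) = 0.00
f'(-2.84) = 0.00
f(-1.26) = 0.00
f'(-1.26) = 0.00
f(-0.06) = 0.00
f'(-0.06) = 0.00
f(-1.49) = 0.00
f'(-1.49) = 0.00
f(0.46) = 0.00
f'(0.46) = 0.00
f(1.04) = 0.00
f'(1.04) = 0.00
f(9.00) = 0.00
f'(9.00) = 0.00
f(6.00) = 0.00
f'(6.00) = 0.00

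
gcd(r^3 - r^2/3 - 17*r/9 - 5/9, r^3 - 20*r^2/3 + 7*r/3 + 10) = r^2 - 2*r/3 - 5/3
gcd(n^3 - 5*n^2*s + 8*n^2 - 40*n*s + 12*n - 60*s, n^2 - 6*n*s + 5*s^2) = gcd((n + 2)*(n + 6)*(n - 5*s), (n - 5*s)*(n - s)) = -n + 5*s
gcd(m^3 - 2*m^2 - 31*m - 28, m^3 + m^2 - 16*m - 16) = m^2 + 5*m + 4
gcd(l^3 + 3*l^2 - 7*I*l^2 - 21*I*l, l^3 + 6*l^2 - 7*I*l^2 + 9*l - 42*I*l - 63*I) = l^2 + l*(3 - 7*I) - 21*I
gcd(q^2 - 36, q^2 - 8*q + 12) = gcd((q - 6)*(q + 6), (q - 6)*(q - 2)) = q - 6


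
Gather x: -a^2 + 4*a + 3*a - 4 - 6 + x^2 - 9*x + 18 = -a^2 + 7*a + x^2 - 9*x + 8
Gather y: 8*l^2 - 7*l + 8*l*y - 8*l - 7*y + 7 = 8*l^2 - 15*l + y*(8*l - 7) + 7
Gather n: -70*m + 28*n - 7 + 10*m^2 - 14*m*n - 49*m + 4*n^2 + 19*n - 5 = 10*m^2 - 119*m + 4*n^2 + n*(47 - 14*m) - 12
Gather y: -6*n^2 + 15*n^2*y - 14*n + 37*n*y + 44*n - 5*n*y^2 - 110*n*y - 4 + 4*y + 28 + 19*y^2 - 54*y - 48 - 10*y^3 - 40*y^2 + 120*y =-6*n^2 + 30*n - 10*y^3 + y^2*(-5*n - 21) + y*(15*n^2 - 73*n + 70) - 24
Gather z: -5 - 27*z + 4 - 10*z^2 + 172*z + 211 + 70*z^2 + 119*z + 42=60*z^2 + 264*z + 252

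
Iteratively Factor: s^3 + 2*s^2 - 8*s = (s + 4)*(s^2 - 2*s) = s*(s + 4)*(s - 2)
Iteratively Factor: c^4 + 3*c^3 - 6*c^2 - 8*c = (c)*(c^3 + 3*c^2 - 6*c - 8) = c*(c + 1)*(c^2 + 2*c - 8) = c*(c - 2)*(c + 1)*(c + 4)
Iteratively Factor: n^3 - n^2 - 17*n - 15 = (n + 3)*(n^2 - 4*n - 5) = (n + 1)*(n + 3)*(n - 5)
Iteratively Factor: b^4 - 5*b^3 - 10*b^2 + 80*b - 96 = (b - 2)*(b^3 - 3*b^2 - 16*b + 48) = (b - 2)*(b + 4)*(b^2 - 7*b + 12) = (b - 4)*(b - 2)*(b + 4)*(b - 3)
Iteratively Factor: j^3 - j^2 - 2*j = (j + 1)*(j^2 - 2*j) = (j - 2)*(j + 1)*(j)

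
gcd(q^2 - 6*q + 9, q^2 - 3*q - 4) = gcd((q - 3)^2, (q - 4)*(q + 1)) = 1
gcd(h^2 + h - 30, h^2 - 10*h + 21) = 1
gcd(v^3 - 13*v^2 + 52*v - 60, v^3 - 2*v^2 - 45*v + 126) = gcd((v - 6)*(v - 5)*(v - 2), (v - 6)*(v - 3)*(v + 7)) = v - 6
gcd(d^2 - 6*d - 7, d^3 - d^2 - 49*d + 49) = d - 7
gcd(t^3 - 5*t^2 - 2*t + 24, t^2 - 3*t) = t - 3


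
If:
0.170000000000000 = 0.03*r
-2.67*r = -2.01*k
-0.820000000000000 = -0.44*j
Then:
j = 1.86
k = 7.53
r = 5.67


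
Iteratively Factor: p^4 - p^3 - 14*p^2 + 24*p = (p - 3)*(p^3 + 2*p^2 - 8*p) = (p - 3)*(p - 2)*(p^2 + 4*p) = (p - 3)*(p - 2)*(p + 4)*(p)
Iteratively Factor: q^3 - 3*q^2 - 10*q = (q)*(q^2 - 3*q - 10) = q*(q - 5)*(q + 2)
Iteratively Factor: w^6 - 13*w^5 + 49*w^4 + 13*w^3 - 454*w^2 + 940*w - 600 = (w - 5)*(w^5 - 8*w^4 + 9*w^3 + 58*w^2 - 164*w + 120) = (w - 5)*(w - 2)*(w^4 - 6*w^3 - 3*w^2 + 52*w - 60) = (w - 5)^2*(w - 2)*(w^3 - w^2 - 8*w + 12) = (w - 5)^2*(w - 2)^2*(w^2 + w - 6) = (w - 5)^2*(w - 2)^2*(w + 3)*(w - 2)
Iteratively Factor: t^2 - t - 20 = (t + 4)*(t - 5)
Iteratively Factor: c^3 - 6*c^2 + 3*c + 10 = (c - 2)*(c^2 - 4*c - 5) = (c - 5)*(c - 2)*(c + 1)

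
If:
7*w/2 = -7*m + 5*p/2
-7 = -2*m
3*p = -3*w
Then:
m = 7/2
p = 49/12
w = -49/12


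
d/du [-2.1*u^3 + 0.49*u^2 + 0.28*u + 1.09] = -6.3*u^2 + 0.98*u + 0.28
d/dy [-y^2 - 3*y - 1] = -2*y - 3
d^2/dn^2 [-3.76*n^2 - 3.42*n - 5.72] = -7.52000000000000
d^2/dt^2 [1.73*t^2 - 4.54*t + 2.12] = 3.46000000000000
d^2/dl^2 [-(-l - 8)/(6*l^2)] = (l + 24)/(3*l^4)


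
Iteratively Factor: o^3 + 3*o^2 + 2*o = (o)*(o^2 + 3*o + 2) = o*(o + 1)*(o + 2)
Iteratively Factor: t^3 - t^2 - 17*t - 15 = (t + 1)*(t^2 - 2*t - 15) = (t - 5)*(t + 1)*(t + 3)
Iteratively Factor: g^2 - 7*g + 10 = (g - 2)*(g - 5)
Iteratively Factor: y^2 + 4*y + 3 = (y + 1)*(y + 3)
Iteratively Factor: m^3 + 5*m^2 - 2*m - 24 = (m + 3)*(m^2 + 2*m - 8) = (m + 3)*(m + 4)*(m - 2)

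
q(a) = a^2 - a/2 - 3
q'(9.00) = 17.50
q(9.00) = 73.50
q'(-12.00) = -24.50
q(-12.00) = 147.00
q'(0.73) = 0.96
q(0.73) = -2.83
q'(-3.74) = -7.98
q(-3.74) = 12.86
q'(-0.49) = -1.48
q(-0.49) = -2.51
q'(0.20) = -0.10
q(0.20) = -3.06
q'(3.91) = 7.32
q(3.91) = 10.33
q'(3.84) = 7.18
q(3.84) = 9.83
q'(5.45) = 10.40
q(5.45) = 23.98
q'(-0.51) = -1.52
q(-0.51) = -2.48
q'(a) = 2*a - 1/2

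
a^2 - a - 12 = (a - 4)*(a + 3)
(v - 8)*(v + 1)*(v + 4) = v^3 - 3*v^2 - 36*v - 32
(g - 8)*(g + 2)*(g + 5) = g^3 - g^2 - 46*g - 80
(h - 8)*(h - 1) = h^2 - 9*h + 8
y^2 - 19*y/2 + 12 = (y - 8)*(y - 3/2)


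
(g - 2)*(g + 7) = g^2 + 5*g - 14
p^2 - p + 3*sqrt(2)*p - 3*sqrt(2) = (p - 1)*(p + 3*sqrt(2))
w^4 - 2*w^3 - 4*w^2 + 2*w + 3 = (w - 3)*(w - 1)*(w + 1)^2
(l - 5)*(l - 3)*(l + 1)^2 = l^4 - 6*l^3 + 22*l + 15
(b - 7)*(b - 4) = b^2 - 11*b + 28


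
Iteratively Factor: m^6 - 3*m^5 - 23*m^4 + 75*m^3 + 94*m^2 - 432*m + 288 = (m + 3)*(m^5 - 6*m^4 - 5*m^3 + 90*m^2 - 176*m + 96) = (m - 4)*(m + 3)*(m^4 - 2*m^3 - 13*m^2 + 38*m - 24) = (m - 4)*(m + 3)*(m + 4)*(m^3 - 6*m^2 + 11*m - 6) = (m - 4)*(m - 1)*(m + 3)*(m + 4)*(m^2 - 5*m + 6) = (m - 4)*(m - 2)*(m - 1)*(m + 3)*(m + 4)*(m - 3)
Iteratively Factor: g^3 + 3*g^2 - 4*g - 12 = (g - 2)*(g^2 + 5*g + 6) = (g - 2)*(g + 3)*(g + 2)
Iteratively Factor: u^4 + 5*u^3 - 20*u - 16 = (u + 1)*(u^3 + 4*u^2 - 4*u - 16) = (u - 2)*(u + 1)*(u^2 + 6*u + 8) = (u - 2)*(u + 1)*(u + 2)*(u + 4)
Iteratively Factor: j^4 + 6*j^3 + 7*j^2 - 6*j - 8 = (j + 4)*(j^3 + 2*j^2 - j - 2) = (j - 1)*(j + 4)*(j^2 + 3*j + 2) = (j - 1)*(j + 2)*(j + 4)*(j + 1)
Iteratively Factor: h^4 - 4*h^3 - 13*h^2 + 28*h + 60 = (h + 2)*(h^3 - 6*h^2 - h + 30) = (h - 3)*(h + 2)*(h^2 - 3*h - 10) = (h - 3)*(h + 2)^2*(h - 5)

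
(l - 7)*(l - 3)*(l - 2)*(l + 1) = l^4 - 11*l^3 + 29*l^2 - l - 42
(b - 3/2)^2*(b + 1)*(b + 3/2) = b^4 - b^3/2 - 15*b^2/4 + 9*b/8 + 27/8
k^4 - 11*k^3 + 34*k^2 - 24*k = k*(k - 6)*(k - 4)*(k - 1)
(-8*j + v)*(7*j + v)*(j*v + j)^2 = -56*j^4*v^2 - 112*j^4*v - 56*j^4 - j^3*v^3 - 2*j^3*v^2 - j^3*v + j^2*v^4 + 2*j^2*v^3 + j^2*v^2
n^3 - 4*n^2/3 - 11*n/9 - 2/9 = (n - 2)*(n + 1/3)^2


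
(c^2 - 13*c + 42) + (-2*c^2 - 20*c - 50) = -c^2 - 33*c - 8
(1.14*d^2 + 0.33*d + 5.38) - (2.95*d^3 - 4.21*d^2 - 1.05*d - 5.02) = -2.95*d^3 + 5.35*d^2 + 1.38*d + 10.4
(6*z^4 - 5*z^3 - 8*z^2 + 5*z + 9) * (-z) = -6*z^5 + 5*z^4 + 8*z^3 - 5*z^2 - 9*z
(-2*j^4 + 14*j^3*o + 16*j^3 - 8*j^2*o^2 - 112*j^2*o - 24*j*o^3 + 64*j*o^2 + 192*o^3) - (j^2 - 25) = -2*j^4 + 14*j^3*o + 16*j^3 - 8*j^2*o^2 - 112*j^2*o - j^2 - 24*j*o^3 + 64*j*o^2 + 192*o^3 + 25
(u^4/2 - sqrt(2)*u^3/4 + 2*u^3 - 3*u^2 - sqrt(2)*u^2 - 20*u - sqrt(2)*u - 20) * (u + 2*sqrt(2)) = u^5/2 + 3*sqrt(2)*u^4/4 + 2*u^4 - 4*u^3 + 3*sqrt(2)*u^3 - 24*u^2 - 7*sqrt(2)*u^2 - 40*sqrt(2)*u - 24*u - 40*sqrt(2)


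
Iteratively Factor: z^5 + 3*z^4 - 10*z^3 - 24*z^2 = (z)*(z^4 + 3*z^3 - 10*z^2 - 24*z) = z*(z + 4)*(z^3 - z^2 - 6*z) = z*(z + 2)*(z + 4)*(z^2 - 3*z) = z*(z - 3)*(z + 2)*(z + 4)*(z)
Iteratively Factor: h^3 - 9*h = (h)*(h^2 - 9) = h*(h - 3)*(h + 3)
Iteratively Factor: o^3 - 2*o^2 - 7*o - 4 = (o + 1)*(o^2 - 3*o - 4) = (o + 1)^2*(o - 4)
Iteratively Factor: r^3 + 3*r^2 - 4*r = (r + 4)*(r^2 - r) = (r - 1)*(r + 4)*(r)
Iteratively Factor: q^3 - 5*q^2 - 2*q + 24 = (q - 4)*(q^2 - q - 6) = (q - 4)*(q - 3)*(q + 2)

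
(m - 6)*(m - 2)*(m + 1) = m^3 - 7*m^2 + 4*m + 12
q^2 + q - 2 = (q - 1)*(q + 2)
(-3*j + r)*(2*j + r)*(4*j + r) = -24*j^3 - 10*j^2*r + 3*j*r^2 + r^3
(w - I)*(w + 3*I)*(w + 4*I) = w^3 + 6*I*w^2 - 5*w + 12*I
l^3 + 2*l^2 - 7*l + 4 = (l - 1)^2*(l + 4)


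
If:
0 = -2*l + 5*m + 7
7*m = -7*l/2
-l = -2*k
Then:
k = 7/9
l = 14/9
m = -7/9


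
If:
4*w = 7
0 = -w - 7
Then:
No Solution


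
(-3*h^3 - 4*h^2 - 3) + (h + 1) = -3*h^3 - 4*h^2 + h - 2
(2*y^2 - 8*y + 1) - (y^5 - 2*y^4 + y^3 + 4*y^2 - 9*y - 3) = -y^5 + 2*y^4 - y^3 - 2*y^2 + y + 4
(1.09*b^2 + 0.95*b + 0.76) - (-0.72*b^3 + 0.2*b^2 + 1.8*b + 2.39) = 0.72*b^3 + 0.89*b^2 - 0.85*b - 1.63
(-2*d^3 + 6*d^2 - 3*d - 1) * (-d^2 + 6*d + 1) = 2*d^5 - 18*d^4 + 37*d^3 - 11*d^2 - 9*d - 1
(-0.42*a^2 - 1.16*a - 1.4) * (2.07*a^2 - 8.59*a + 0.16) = -0.8694*a^4 + 1.2066*a^3 + 6.9992*a^2 + 11.8404*a - 0.224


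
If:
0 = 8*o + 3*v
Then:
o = -3*v/8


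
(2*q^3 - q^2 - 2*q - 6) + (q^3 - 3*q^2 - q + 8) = 3*q^3 - 4*q^2 - 3*q + 2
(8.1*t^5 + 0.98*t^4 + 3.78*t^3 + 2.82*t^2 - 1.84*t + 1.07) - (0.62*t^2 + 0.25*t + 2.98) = 8.1*t^5 + 0.98*t^4 + 3.78*t^3 + 2.2*t^2 - 2.09*t - 1.91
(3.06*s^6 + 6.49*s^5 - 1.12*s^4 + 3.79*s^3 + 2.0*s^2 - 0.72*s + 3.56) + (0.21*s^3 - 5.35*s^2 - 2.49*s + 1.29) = 3.06*s^6 + 6.49*s^5 - 1.12*s^4 + 4.0*s^3 - 3.35*s^2 - 3.21*s + 4.85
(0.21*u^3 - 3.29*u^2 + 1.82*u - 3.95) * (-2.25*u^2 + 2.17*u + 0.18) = -0.4725*u^5 + 7.8582*u^4 - 11.1965*u^3 + 12.2447*u^2 - 8.2439*u - 0.711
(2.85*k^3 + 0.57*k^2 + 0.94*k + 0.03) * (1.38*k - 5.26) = 3.933*k^4 - 14.2044*k^3 - 1.701*k^2 - 4.903*k - 0.1578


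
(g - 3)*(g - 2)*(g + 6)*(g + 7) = g^4 + 8*g^3 - 17*g^2 - 132*g + 252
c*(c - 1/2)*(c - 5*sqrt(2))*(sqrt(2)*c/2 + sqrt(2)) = sqrt(2)*c^4/2 - 5*c^3 + 3*sqrt(2)*c^3/4 - 15*c^2/2 - sqrt(2)*c^2/2 + 5*c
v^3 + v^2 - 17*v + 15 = (v - 3)*(v - 1)*(v + 5)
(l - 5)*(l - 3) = l^2 - 8*l + 15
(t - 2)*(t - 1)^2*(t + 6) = t^4 + 2*t^3 - 19*t^2 + 28*t - 12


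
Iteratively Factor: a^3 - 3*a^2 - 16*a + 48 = (a + 4)*(a^2 - 7*a + 12) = (a - 3)*(a + 4)*(a - 4)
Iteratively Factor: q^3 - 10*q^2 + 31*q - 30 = (q - 5)*(q^2 - 5*q + 6) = (q - 5)*(q - 3)*(q - 2)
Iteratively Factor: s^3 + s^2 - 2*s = (s)*(s^2 + s - 2) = s*(s - 1)*(s + 2)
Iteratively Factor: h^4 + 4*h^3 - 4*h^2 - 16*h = (h + 4)*(h^3 - 4*h) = (h + 2)*(h + 4)*(h^2 - 2*h) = h*(h + 2)*(h + 4)*(h - 2)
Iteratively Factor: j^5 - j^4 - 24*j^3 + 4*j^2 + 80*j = (j + 4)*(j^4 - 5*j^3 - 4*j^2 + 20*j) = j*(j + 4)*(j^3 - 5*j^2 - 4*j + 20) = j*(j - 5)*(j + 4)*(j^2 - 4) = j*(j - 5)*(j + 2)*(j + 4)*(j - 2)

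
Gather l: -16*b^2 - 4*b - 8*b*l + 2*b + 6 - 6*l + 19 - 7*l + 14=-16*b^2 - 2*b + l*(-8*b - 13) + 39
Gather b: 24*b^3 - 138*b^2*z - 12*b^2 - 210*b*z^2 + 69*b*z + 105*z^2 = 24*b^3 + b^2*(-138*z - 12) + b*(-210*z^2 + 69*z) + 105*z^2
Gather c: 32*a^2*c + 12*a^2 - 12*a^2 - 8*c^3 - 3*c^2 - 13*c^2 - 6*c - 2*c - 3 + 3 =-8*c^3 - 16*c^2 + c*(32*a^2 - 8)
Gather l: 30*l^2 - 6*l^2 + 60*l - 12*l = 24*l^2 + 48*l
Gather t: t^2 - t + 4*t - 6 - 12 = t^2 + 3*t - 18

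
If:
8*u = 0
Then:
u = 0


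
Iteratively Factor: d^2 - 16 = (d - 4)*(d + 4)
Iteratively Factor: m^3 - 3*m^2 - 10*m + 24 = (m - 2)*(m^2 - m - 12) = (m - 4)*(m - 2)*(m + 3)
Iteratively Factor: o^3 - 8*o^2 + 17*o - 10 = (o - 2)*(o^2 - 6*o + 5) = (o - 5)*(o - 2)*(o - 1)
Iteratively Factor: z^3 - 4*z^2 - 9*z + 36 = (z - 3)*(z^2 - z - 12) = (z - 3)*(z + 3)*(z - 4)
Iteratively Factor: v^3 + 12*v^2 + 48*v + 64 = (v + 4)*(v^2 + 8*v + 16) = (v + 4)^2*(v + 4)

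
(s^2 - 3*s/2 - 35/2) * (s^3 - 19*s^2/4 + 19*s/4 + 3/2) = s^5 - 25*s^4/4 - 45*s^3/8 + 155*s^2/2 - 683*s/8 - 105/4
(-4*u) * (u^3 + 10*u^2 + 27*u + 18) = -4*u^4 - 40*u^3 - 108*u^2 - 72*u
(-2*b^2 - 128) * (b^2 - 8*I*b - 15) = -2*b^4 + 16*I*b^3 - 98*b^2 + 1024*I*b + 1920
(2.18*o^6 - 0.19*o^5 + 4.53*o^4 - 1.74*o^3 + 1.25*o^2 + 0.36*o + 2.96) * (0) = 0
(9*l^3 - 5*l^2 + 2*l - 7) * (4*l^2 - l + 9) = 36*l^5 - 29*l^4 + 94*l^3 - 75*l^2 + 25*l - 63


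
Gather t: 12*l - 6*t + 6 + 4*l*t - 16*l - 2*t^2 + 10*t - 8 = -4*l - 2*t^2 + t*(4*l + 4) - 2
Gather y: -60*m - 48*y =-60*m - 48*y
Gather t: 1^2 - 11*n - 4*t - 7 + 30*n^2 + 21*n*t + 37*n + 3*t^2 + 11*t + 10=30*n^2 + 26*n + 3*t^2 + t*(21*n + 7) + 4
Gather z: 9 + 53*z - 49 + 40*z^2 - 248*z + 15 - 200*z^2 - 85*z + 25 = -160*z^2 - 280*z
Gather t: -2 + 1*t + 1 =t - 1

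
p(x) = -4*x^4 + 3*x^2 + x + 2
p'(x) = -16*x^3 + 6*x + 1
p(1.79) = -27.66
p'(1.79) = -80.03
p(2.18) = -71.90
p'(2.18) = -151.68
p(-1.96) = -47.47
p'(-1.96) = 109.71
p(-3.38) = -489.17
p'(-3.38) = 598.55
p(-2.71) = -194.42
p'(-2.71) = 303.18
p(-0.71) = 1.79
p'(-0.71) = 2.47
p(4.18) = -1162.54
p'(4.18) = -1142.47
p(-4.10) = -1081.97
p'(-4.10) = 1079.14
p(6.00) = -5068.00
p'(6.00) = -3419.00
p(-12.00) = -82522.00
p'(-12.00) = 27577.00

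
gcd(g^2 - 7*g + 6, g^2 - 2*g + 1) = g - 1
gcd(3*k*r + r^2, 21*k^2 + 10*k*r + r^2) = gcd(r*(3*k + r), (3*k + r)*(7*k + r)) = 3*k + r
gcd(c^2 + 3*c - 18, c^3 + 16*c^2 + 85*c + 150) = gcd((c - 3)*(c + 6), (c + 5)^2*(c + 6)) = c + 6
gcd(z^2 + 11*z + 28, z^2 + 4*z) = z + 4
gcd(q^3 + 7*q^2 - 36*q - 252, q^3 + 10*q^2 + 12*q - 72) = q + 6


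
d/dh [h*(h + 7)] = 2*h + 7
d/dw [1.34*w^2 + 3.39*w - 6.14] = 2.68*w + 3.39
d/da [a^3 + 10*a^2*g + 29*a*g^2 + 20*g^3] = 3*a^2 + 20*a*g + 29*g^2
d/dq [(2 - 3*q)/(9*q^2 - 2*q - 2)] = (27*q^2 - 36*q + 10)/(81*q^4 - 36*q^3 - 32*q^2 + 8*q + 4)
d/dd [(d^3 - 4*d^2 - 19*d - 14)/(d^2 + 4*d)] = (d^4 + 8*d^3 + 3*d^2 + 28*d + 56)/(d^2*(d^2 + 8*d + 16))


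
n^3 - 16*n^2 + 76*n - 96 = (n - 8)*(n - 6)*(n - 2)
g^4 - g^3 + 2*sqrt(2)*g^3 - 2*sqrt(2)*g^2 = g^2*(g - 1)*(g + 2*sqrt(2))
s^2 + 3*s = s*(s + 3)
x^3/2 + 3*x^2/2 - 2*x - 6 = (x/2 + 1)*(x - 2)*(x + 3)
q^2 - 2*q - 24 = (q - 6)*(q + 4)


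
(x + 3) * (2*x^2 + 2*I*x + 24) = 2*x^3 + 6*x^2 + 2*I*x^2 + 24*x + 6*I*x + 72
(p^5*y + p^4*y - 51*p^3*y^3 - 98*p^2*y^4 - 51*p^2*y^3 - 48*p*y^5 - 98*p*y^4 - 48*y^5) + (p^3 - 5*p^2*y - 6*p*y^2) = p^5*y + p^4*y - 51*p^3*y^3 + p^3 - 98*p^2*y^4 - 51*p^2*y^3 - 5*p^2*y - 48*p*y^5 - 98*p*y^4 - 6*p*y^2 - 48*y^5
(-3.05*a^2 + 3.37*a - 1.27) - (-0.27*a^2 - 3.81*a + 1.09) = -2.78*a^2 + 7.18*a - 2.36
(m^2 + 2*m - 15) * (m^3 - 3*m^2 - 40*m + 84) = m^5 - m^4 - 61*m^3 + 49*m^2 + 768*m - 1260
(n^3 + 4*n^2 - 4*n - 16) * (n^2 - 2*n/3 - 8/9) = n^5 + 10*n^4/3 - 68*n^3/9 - 152*n^2/9 + 128*n/9 + 128/9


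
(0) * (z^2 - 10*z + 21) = 0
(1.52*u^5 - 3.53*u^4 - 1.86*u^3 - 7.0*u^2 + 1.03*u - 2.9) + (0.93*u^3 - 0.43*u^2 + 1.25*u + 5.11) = 1.52*u^5 - 3.53*u^4 - 0.93*u^3 - 7.43*u^2 + 2.28*u + 2.21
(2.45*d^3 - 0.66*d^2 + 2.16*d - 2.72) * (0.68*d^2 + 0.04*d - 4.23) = 1.666*d^5 - 0.3508*d^4 - 8.9211*d^3 + 1.0286*d^2 - 9.2456*d + 11.5056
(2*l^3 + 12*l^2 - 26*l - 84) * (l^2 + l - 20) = 2*l^5 + 14*l^4 - 54*l^3 - 350*l^2 + 436*l + 1680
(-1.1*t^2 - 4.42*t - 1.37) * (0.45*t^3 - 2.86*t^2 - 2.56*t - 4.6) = -0.495*t^5 + 1.157*t^4 + 14.8407*t^3 + 20.2934*t^2 + 23.8392*t + 6.302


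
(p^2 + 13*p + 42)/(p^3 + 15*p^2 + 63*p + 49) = (p + 6)/(p^2 + 8*p + 7)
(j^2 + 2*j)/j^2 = (j + 2)/j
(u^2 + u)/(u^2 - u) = (u + 1)/(u - 1)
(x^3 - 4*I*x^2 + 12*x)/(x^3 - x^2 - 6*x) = (-x^2 + 4*I*x - 12)/(-x^2 + x + 6)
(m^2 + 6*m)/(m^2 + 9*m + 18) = m/(m + 3)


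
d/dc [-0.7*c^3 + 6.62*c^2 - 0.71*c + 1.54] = -2.1*c^2 + 13.24*c - 0.71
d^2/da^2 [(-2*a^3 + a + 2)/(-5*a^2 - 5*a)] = 2*(a^3 - 6*a^2 - 6*a - 2)/(5*a^3*(a^3 + 3*a^2 + 3*a + 1))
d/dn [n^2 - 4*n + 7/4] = 2*n - 4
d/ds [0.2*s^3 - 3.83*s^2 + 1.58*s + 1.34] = 0.6*s^2 - 7.66*s + 1.58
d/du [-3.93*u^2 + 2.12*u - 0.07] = 2.12 - 7.86*u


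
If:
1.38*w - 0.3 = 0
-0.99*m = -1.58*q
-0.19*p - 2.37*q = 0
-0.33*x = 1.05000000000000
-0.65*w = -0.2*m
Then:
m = 0.71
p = -5.52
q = 0.44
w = 0.22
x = -3.18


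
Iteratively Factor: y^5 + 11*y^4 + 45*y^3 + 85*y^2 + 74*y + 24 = (y + 4)*(y^4 + 7*y^3 + 17*y^2 + 17*y + 6) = (y + 1)*(y + 4)*(y^3 + 6*y^2 + 11*y + 6) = (y + 1)*(y + 3)*(y + 4)*(y^2 + 3*y + 2) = (y + 1)*(y + 2)*(y + 3)*(y + 4)*(y + 1)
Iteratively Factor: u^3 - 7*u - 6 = (u - 3)*(u^2 + 3*u + 2) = (u - 3)*(u + 1)*(u + 2)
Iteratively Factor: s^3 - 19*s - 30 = (s + 3)*(s^2 - 3*s - 10) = (s - 5)*(s + 3)*(s + 2)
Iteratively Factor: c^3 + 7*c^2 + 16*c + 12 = (c + 3)*(c^2 + 4*c + 4) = (c + 2)*(c + 3)*(c + 2)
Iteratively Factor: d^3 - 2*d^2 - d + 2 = (d - 1)*(d^2 - d - 2) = (d - 1)*(d + 1)*(d - 2)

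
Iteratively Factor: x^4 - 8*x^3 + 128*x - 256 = (x - 4)*(x^3 - 4*x^2 - 16*x + 64) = (x - 4)*(x + 4)*(x^2 - 8*x + 16) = (x - 4)^2*(x + 4)*(x - 4)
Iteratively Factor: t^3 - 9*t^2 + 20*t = (t - 5)*(t^2 - 4*t) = (t - 5)*(t - 4)*(t)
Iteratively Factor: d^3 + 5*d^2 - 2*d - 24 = (d + 3)*(d^2 + 2*d - 8) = (d - 2)*(d + 3)*(d + 4)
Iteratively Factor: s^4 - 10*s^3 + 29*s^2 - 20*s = (s - 1)*(s^3 - 9*s^2 + 20*s) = s*(s - 1)*(s^2 - 9*s + 20) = s*(s - 5)*(s - 1)*(s - 4)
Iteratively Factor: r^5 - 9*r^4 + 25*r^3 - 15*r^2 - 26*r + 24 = (r + 1)*(r^4 - 10*r^3 + 35*r^2 - 50*r + 24) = (r - 1)*(r + 1)*(r^3 - 9*r^2 + 26*r - 24) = (r - 3)*(r - 1)*(r + 1)*(r^2 - 6*r + 8) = (r - 4)*(r - 3)*(r - 1)*(r + 1)*(r - 2)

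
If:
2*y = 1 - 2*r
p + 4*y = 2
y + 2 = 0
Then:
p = 10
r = 5/2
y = -2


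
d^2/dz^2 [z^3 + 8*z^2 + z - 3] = 6*z + 16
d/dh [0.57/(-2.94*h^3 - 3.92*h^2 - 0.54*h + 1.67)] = (5.0274*h^2 + 4.4688*h + 0.3078)/(2.94*h^3 + 3.92*h^2 + 0.54*h - 1.67)^2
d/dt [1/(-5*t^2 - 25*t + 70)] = (2*t + 5)/(5*(t^2 + 5*t - 14)^2)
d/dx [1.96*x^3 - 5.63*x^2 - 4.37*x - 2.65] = 5.88*x^2 - 11.26*x - 4.37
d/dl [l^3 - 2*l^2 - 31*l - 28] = 3*l^2 - 4*l - 31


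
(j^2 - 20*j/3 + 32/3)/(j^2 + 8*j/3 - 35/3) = (3*j^2 - 20*j + 32)/(3*j^2 + 8*j - 35)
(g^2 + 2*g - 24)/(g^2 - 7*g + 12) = (g + 6)/(g - 3)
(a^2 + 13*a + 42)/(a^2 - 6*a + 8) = (a^2 + 13*a + 42)/(a^2 - 6*a + 8)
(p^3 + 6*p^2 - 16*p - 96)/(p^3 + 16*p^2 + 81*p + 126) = (p^2 - 16)/(p^2 + 10*p + 21)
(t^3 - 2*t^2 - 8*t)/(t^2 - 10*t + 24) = t*(t + 2)/(t - 6)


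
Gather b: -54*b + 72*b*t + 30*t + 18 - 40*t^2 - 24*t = b*(72*t - 54) - 40*t^2 + 6*t + 18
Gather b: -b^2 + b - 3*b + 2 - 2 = -b^2 - 2*b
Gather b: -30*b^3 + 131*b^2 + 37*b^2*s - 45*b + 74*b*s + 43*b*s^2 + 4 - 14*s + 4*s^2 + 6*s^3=-30*b^3 + b^2*(37*s + 131) + b*(43*s^2 + 74*s - 45) + 6*s^3 + 4*s^2 - 14*s + 4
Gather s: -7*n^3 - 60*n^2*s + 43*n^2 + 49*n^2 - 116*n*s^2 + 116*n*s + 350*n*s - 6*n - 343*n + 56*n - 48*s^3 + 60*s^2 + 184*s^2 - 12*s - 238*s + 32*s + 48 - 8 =-7*n^3 + 92*n^2 - 293*n - 48*s^3 + s^2*(244 - 116*n) + s*(-60*n^2 + 466*n - 218) + 40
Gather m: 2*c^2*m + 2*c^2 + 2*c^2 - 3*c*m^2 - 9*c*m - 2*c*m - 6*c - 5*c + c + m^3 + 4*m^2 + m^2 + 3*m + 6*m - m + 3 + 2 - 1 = 4*c^2 - 10*c + m^3 + m^2*(5 - 3*c) + m*(2*c^2 - 11*c + 8) + 4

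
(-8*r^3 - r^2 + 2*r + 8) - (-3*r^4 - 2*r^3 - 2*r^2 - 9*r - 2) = 3*r^4 - 6*r^3 + r^2 + 11*r + 10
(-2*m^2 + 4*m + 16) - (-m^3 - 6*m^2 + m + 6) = m^3 + 4*m^2 + 3*m + 10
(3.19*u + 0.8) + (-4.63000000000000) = 3.19*u - 3.83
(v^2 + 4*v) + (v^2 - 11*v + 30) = 2*v^2 - 7*v + 30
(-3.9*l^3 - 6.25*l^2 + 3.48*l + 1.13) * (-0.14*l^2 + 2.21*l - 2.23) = 0.546*l^5 - 7.744*l^4 - 5.6027*l^3 + 21.4701*l^2 - 5.2631*l - 2.5199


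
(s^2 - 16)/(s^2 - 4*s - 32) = (s - 4)/(s - 8)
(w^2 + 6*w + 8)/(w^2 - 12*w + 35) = (w^2 + 6*w + 8)/(w^2 - 12*w + 35)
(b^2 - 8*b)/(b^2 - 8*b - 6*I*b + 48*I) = b/(b - 6*I)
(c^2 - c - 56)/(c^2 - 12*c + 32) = (c + 7)/(c - 4)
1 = 1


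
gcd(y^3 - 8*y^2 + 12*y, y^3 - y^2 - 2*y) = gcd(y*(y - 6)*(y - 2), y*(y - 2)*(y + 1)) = y^2 - 2*y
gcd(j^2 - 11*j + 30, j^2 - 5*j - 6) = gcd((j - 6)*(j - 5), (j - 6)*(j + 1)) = j - 6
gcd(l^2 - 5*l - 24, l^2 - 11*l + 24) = l - 8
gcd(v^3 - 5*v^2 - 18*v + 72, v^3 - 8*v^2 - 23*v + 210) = v - 6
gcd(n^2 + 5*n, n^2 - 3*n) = n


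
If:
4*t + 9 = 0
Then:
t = -9/4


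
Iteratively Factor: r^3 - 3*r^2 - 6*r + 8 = (r + 2)*(r^2 - 5*r + 4) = (r - 4)*(r + 2)*(r - 1)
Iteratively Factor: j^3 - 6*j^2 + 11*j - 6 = (j - 2)*(j^2 - 4*j + 3) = (j - 2)*(j - 1)*(j - 3)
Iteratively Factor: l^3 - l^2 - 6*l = (l + 2)*(l^2 - 3*l) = (l - 3)*(l + 2)*(l)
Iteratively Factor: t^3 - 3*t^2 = (t - 3)*(t^2) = t*(t - 3)*(t)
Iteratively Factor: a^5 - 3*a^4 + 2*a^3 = (a)*(a^4 - 3*a^3 + 2*a^2) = a*(a - 1)*(a^3 - 2*a^2) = a^2*(a - 1)*(a^2 - 2*a) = a^3*(a - 1)*(a - 2)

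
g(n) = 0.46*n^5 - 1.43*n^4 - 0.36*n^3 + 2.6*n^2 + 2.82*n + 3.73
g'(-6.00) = 4149.06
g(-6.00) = -5272.07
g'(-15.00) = 135424.32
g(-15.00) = -419944.82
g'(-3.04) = 334.17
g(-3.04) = -212.27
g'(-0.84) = 2.23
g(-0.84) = 2.50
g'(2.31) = 4.05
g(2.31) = 9.22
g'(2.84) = 27.48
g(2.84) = 16.42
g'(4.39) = 375.15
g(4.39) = 254.67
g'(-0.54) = 0.79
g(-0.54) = 2.88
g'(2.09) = 0.64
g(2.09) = 8.75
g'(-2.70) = 215.72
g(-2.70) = -119.85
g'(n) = 2.3*n^4 - 5.72*n^3 - 1.08*n^2 + 5.2*n + 2.82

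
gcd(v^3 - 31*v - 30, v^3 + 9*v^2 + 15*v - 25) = v + 5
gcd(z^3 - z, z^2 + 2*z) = z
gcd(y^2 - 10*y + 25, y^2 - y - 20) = y - 5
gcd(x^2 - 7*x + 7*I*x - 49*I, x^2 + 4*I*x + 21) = x + 7*I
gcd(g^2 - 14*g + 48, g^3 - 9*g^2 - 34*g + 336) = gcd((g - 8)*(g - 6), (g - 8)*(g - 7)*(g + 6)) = g - 8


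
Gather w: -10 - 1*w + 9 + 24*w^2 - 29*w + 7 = 24*w^2 - 30*w + 6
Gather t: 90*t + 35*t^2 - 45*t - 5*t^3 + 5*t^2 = -5*t^3 + 40*t^2 + 45*t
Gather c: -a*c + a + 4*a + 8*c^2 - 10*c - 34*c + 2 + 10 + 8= 5*a + 8*c^2 + c*(-a - 44) + 20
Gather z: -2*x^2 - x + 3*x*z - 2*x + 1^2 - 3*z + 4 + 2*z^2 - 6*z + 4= -2*x^2 - 3*x + 2*z^2 + z*(3*x - 9) + 9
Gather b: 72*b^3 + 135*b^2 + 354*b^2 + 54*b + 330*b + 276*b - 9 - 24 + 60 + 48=72*b^3 + 489*b^2 + 660*b + 75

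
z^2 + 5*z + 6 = (z + 2)*(z + 3)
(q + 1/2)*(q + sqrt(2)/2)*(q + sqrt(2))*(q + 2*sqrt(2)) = q^4 + q^3/2 + 7*sqrt(2)*q^3/2 + 7*sqrt(2)*q^2/4 + 7*q^2 + 2*sqrt(2)*q + 7*q/2 + sqrt(2)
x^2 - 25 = (x - 5)*(x + 5)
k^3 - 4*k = k*(k - 2)*(k + 2)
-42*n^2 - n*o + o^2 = (-7*n + o)*(6*n + o)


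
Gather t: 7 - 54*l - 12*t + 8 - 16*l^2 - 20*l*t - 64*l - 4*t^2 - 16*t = -16*l^2 - 118*l - 4*t^2 + t*(-20*l - 28) + 15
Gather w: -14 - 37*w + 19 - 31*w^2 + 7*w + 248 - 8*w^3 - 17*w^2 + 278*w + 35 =-8*w^3 - 48*w^2 + 248*w + 288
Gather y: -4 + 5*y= 5*y - 4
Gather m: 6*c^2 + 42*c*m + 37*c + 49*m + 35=6*c^2 + 37*c + m*(42*c + 49) + 35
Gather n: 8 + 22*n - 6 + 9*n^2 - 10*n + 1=9*n^2 + 12*n + 3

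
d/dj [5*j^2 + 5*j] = 10*j + 5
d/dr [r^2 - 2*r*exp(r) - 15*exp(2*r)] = -2*r*exp(r) + 2*r - 30*exp(2*r) - 2*exp(r)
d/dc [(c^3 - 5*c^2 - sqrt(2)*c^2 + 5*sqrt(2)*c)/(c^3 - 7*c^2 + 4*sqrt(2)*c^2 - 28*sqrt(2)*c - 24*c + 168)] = (c*(c^2 - 5*c - sqrt(2)*c + 5*sqrt(2))*(-3*c^2 - 8*sqrt(2)*c + 14*c + 24 + 28*sqrt(2)) + (3*c^2 - 10*c - 2*sqrt(2)*c + 5*sqrt(2))*(c^3 - 7*c^2 + 4*sqrt(2)*c^2 - 28*sqrt(2)*c - 24*c + 168))/(c^3 - 7*c^2 + 4*sqrt(2)*c^2 - 28*sqrt(2)*c - 24*c + 168)^2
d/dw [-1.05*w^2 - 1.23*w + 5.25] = -2.1*w - 1.23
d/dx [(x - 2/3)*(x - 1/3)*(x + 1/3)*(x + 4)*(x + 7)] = 5*x^4 + 124*x^3/3 + 185*x^2/3 - 1070*x/27 - 62/27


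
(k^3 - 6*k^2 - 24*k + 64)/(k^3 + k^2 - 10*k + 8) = (k - 8)/(k - 1)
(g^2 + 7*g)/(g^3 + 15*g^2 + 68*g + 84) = g/(g^2 + 8*g + 12)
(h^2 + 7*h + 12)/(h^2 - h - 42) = (h^2 + 7*h + 12)/(h^2 - h - 42)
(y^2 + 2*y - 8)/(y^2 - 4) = (y + 4)/(y + 2)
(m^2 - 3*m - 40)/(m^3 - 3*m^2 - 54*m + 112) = (m + 5)/(m^2 + 5*m - 14)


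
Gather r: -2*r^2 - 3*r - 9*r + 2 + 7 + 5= -2*r^2 - 12*r + 14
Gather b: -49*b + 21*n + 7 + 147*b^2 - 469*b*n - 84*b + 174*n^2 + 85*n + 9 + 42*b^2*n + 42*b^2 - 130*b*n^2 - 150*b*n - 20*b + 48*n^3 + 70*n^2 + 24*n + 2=b^2*(42*n + 189) + b*(-130*n^2 - 619*n - 153) + 48*n^3 + 244*n^2 + 130*n + 18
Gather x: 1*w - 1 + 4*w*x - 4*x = w + x*(4*w - 4) - 1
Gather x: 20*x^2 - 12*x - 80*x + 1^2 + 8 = 20*x^2 - 92*x + 9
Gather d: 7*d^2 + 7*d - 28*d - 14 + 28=7*d^2 - 21*d + 14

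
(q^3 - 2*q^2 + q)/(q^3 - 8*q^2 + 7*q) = (q - 1)/(q - 7)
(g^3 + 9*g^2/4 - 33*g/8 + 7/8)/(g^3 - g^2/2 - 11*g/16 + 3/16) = 2*(2*g + 7)/(4*g + 3)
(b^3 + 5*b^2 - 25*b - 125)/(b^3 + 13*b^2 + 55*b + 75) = (b - 5)/(b + 3)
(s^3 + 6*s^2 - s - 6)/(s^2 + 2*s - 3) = (s^2 + 7*s + 6)/(s + 3)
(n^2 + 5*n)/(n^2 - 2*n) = (n + 5)/(n - 2)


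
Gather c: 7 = 7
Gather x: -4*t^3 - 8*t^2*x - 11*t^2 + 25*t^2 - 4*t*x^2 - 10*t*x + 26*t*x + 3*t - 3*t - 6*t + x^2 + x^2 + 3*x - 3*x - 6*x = -4*t^3 + 14*t^2 - 6*t + x^2*(2 - 4*t) + x*(-8*t^2 + 16*t - 6)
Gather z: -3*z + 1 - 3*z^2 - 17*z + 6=-3*z^2 - 20*z + 7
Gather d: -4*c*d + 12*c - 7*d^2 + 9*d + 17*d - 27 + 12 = 12*c - 7*d^2 + d*(26 - 4*c) - 15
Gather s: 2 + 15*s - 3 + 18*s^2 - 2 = 18*s^2 + 15*s - 3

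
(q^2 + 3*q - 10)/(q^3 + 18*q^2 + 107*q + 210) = (q - 2)/(q^2 + 13*q + 42)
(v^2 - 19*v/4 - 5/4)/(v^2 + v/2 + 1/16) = 4*(v - 5)/(4*v + 1)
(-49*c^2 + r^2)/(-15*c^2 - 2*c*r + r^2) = (49*c^2 - r^2)/(15*c^2 + 2*c*r - r^2)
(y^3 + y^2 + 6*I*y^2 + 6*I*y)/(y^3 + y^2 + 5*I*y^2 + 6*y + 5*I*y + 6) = y/(y - I)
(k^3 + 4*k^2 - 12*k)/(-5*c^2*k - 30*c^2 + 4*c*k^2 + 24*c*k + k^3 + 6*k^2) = k*(2 - k)/(5*c^2 - 4*c*k - k^2)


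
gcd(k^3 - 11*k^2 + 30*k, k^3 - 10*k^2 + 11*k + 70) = k - 5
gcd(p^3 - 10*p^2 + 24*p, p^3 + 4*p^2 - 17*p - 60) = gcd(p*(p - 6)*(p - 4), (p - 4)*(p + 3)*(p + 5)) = p - 4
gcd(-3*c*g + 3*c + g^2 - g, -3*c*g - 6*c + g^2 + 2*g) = 3*c - g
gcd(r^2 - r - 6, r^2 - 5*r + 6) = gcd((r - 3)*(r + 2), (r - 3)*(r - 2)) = r - 3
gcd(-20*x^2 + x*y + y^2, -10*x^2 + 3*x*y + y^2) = 5*x + y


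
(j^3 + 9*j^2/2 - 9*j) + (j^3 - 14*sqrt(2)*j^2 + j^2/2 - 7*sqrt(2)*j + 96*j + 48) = 2*j^3 - 14*sqrt(2)*j^2 + 5*j^2 - 7*sqrt(2)*j + 87*j + 48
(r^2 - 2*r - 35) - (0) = r^2 - 2*r - 35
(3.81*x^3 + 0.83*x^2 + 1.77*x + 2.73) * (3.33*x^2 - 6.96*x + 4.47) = 12.6873*x^5 - 23.7537*x^4 + 17.148*x^3 + 0.481799999999998*x^2 - 11.0889*x + 12.2031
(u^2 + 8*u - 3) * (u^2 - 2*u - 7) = u^4 + 6*u^3 - 26*u^2 - 50*u + 21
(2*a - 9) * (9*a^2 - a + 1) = 18*a^3 - 83*a^2 + 11*a - 9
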